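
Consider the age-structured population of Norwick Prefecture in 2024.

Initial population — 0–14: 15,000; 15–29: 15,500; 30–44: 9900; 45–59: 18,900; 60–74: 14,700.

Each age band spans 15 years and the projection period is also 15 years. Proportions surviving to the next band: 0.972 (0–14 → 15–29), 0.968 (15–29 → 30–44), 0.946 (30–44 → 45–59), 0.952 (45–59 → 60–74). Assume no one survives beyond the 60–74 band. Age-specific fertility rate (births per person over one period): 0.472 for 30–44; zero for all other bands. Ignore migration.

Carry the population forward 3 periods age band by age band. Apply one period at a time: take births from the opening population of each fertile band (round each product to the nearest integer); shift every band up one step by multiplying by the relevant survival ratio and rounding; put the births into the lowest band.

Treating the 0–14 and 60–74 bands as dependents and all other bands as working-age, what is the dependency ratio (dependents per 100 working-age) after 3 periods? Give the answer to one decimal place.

Numbering the groups 1..5 from youngest to oldest:
[period 1]
Births: 9900 × 0.472 = 4673
Group 2: 15000 × 0.972 = 14580
Group 3: 15500 × 0.968 = 15004
Group 4: 9900 × 0.946 = 9365
Group 5: 18900 × 0.952 = 17993
End of period: [4673, 14580, 15004, 9365, 17993]
[period 2]
Births: 15004 × 0.472 = 7082
Group 2: 4673 × 0.972 = 4542
Group 3: 14580 × 0.968 = 14113
Group 4: 15004 × 0.946 = 14194
Group 5: 9365 × 0.952 = 8915
End of period: [7082, 4542, 14113, 14194, 8915]
[period 3]
Births: 14113 × 0.472 = 6661
Group 2: 7082 × 0.972 = 6884
Group 3: 4542 × 0.968 = 4397
Group 4: 14113 × 0.946 = 13351
Group 5: 14194 × 0.952 = 13513
End of period: [6661, 6884, 4397, 13351, 13513]
Dependents (band 0–14 + band 60–74) = 6661 + 13513 = 20174; working-age = 24632; ratio = 20174/24632 × 100 = 81.9

81.9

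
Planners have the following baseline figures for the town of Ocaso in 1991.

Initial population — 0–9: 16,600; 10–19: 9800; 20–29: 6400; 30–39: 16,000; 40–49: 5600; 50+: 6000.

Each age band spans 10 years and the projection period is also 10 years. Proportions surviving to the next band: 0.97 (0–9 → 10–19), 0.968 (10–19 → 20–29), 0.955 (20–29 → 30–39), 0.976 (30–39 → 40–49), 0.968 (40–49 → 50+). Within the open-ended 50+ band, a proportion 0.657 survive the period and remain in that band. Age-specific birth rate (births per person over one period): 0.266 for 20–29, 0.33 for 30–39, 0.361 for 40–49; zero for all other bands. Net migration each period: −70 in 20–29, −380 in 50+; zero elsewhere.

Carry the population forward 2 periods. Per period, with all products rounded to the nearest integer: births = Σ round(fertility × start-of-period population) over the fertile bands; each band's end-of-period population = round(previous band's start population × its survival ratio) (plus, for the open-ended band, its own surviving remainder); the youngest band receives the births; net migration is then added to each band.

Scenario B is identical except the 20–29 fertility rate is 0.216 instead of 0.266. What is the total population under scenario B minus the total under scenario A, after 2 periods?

[period 1]
Births: 6400 * 0.266 = 1702 ; 16000 * 0.33 = 5280 ; 5600 * 0.361 = 2022 → total 9004
10–19: 16600 * 0.97 = 16102
20–29: 9800 * 0.968 = 9486
30–39: 6400 * 0.955 = 6112
40–49: 16000 * 0.976 = 15616
50+: 5600 * 0.968 + 6000 * 0.657 = 5421 + 3942 = 9363
Net migration: 20–29 − 70 → 9416; 50+ − 380 → 8983
End of period: [9004, 16102, 9416, 6112, 15616, 8983]
[period 2]
Births: 9416 * 0.266 = 2505 ; 6112 * 0.33 = 2017 ; 15616 * 0.361 = 5637 → total 10159
10–19: 9004 * 0.97 = 8734
20–29: 16102 * 0.968 = 15587
30–39: 9416 * 0.955 = 8992
40–49: 6112 * 0.976 = 5965
50+: 15616 * 0.968 + 8983 * 0.657 = 15116 + 5902 = 21018
Net migration: 20–29 − 70 → 15517; 50+ − 380 → 20638
End of period: [10159, 8734, 15517, 8992, 5965, 20638]
Scenario A total after 2 periods: 70005
Scenario B projection —
[period 1]
Births: 6400 * 0.216 = 1382 ; 16000 * 0.33 = 5280 ; 5600 * 0.361 = 2022 → total 8684
10–19: 16600 * 0.97 = 16102
20–29: 9800 * 0.968 = 9486
30–39: 6400 * 0.955 = 6112
40–49: 16000 * 0.976 = 15616
50+: 5600 * 0.968 + 6000 * 0.657 = 5421 + 3942 = 9363
Net migration: 20–29 − 70 → 9416; 50+ − 380 → 8983
End of period: [8684, 16102, 9416, 6112, 15616, 8983]
[period 2]
Births: 9416 * 0.216 = 2034 ; 6112 * 0.33 = 2017 ; 15616 * 0.361 = 5637 → total 9688
10–19: 8684 * 0.97 = 8423
20–29: 16102 * 0.968 = 15587
30–39: 9416 * 0.955 = 8992
40–49: 6112 * 0.976 = 5965
50+: 15616 * 0.968 + 8983 * 0.657 = 15116 + 5902 = 21018
Net migration: 20–29 − 70 → 15517; 50+ − 380 → 20638
End of period: [9688, 8423, 15517, 8992, 5965, 20638]
Scenario B total after 2 periods: 69223
Difference B − A = 69223 − 70005 = -782

-782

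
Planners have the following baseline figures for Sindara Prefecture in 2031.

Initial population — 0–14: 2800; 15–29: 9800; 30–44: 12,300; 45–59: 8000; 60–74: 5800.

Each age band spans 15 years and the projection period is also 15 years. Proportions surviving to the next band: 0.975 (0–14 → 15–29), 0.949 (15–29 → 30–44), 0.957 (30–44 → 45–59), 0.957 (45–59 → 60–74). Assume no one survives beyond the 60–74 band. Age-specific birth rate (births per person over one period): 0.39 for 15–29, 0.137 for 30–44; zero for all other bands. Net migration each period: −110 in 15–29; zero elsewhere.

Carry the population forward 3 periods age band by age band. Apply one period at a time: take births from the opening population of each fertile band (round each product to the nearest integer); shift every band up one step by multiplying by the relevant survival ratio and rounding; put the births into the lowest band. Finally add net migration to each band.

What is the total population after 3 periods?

20408

After projecting period 1:
Births: 9800 * 0.39 = 3822 ; 12300 * 0.137 = 1685 → 5507
15–29: 2800 * 0.975 = 2730
30–44: 9800 * 0.949 = 9300
45–59: 12300 * 0.957 = 11771
60–74: 8000 * 0.957 = 7656
Net migration: 15–29 − 110 → 2620
End of period: [5507, 2620, 9300, 11771, 7656]
After projecting period 2:
Births: 2620 * 0.39 = 1022 ; 9300 * 0.137 = 1274 → 2296
15–29: 5507 * 0.975 = 5369
30–44: 2620 * 0.949 = 2486
45–59: 9300 * 0.957 = 8900
60–74: 11771 * 0.957 = 11265
Net migration: 15–29 − 110 → 5259
End of period: [2296, 5259, 2486, 8900, 11265]
After projecting period 3:
Births: 5259 * 0.39 = 2051 ; 2486 * 0.137 = 341 → 2392
15–29: 2296 * 0.975 = 2239
30–44: 5259 * 0.949 = 4991
45–59: 2486 * 0.957 = 2379
60–74: 8900 * 0.957 = 8517
Net migration: 15–29 − 110 → 2129
End of period: [2392, 2129, 4991, 2379, 8517]
Total after period 3: 2392 + 2129 + 4991 + 2379 + 8517 = 20408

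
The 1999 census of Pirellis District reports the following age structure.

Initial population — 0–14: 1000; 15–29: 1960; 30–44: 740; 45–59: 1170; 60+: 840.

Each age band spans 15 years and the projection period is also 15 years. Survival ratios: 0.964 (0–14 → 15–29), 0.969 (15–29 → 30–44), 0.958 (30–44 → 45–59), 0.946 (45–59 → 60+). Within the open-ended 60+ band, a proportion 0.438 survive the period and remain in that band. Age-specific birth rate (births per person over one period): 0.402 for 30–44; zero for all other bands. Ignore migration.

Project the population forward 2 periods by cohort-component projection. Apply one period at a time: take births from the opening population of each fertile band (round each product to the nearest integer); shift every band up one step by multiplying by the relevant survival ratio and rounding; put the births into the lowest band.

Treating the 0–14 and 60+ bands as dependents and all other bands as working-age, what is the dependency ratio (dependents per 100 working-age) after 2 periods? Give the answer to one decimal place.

Numbering the groups 1..5 from youngest to oldest:
[period 1]
Births: 740 × 0.402 = 297
Group 2: 1000 × 0.964 = 964
Group 3: 1960 × 0.969 = 1899
Group 4: 740 × 0.958 = 709
Group 5: 1170 × 0.946 + 840 × 0.438 = 1107 + 368 = 1475
→ [297, 964, 1899, 709, 1475]
[period 2]
Births: 1899 × 0.402 = 763
Group 2: 297 × 0.964 = 286
Group 3: 964 × 0.969 = 934
Group 4: 1899 × 0.958 = 1819
Group 5: 709 × 0.946 + 1475 × 0.438 = 671 + 646 = 1317
→ [763, 286, 934, 1819, 1317]
Dependents (band 0–14 + band 60+) = 763 + 1317 = 2080; working-age = 3039; ratio = 2080/3039 × 100 = 68.4

68.4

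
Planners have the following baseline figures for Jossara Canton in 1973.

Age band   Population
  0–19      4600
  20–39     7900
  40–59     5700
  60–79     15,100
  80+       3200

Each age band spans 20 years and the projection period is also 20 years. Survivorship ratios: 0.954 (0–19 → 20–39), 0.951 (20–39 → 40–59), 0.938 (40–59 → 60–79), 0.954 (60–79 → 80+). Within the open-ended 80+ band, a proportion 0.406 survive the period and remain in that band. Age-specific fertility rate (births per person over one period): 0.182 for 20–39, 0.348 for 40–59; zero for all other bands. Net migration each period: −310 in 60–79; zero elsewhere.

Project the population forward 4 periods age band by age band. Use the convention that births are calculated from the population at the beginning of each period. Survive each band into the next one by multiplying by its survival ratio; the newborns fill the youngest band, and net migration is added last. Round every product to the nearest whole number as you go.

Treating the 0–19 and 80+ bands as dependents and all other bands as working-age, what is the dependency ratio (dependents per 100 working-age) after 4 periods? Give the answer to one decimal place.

Period 1:
Births: 7900 * 0.182 = 1438, 5700 * 0.348 = 1984 → total 3422
20–39: 4600 * 0.954 = 4388
40–59: 7900 * 0.951 = 7513
60–79: 5700 * 0.938 = 5347
80+: 15100 * 0.954 + 3200 * 0.406 = 14405 + 1299 = 15704
Net migration: 60–79 − 310 → 5037
Giving 3422 / 4388 / 7513 / 5037 / 15704.
Period 2:
Births: 4388 * 0.182 = 799, 7513 * 0.348 = 2615 → total 3414
20–39: 3422 * 0.954 = 3265
40–59: 4388 * 0.951 = 4173
60–79: 7513 * 0.938 = 7047
80+: 5037 * 0.954 + 15704 * 0.406 = 4805 + 6376 = 11181
Net migration: 60–79 − 310 → 6737
Giving 3414 / 3265 / 4173 / 6737 / 11181.
Period 3:
Births: 3265 * 0.182 = 594, 4173 * 0.348 = 1452 → total 2046
20–39: 3414 * 0.954 = 3257
40–59: 3265 * 0.951 = 3105
60–79: 4173 * 0.938 = 3914
80+: 6737 * 0.954 + 11181 * 0.406 = 6427 + 4539 = 10966
Net migration: 60–79 − 310 → 3604
Giving 2046 / 3257 / 3105 / 3604 / 10966.
Period 4:
Births: 3257 * 0.182 = 593, 3105 * 0.348 = 1081 → total 1674
20–39: 2046 * 0.954 = 1952
40–59: 3257 * 0.951 = 3097
60–79: 3105 * 0.938 = 2912
80+: 3604 * 0.954 + 10966 * 0.406 = 3438 + 4452 = 7890
Net migration: 60–79 − 310 → 2602
Giving 1674 / 1952 / 3097 / 2602 / 7890.
Dependents (band 0–19 + band 80+) = 1674 + 7890 = 9564; working-age = 7651; ratio = 9564/7651 × 100 = 125.0

125.0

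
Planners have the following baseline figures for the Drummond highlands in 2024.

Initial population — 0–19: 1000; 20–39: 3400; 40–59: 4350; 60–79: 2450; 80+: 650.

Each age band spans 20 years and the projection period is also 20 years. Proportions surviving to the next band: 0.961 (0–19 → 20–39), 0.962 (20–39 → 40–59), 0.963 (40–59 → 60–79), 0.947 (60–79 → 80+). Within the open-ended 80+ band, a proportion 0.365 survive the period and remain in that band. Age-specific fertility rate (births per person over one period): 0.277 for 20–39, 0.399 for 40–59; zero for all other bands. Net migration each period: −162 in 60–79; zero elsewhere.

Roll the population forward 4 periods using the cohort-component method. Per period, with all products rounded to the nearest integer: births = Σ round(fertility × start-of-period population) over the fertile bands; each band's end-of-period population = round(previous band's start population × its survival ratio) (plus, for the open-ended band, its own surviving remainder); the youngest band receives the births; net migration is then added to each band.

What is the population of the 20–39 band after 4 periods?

Call the bands 1 to 5, youngest first.
[period 1]
Births: 3400 * 0.277 = 942, 4350 * 0.399 = 1736 ⇒ total 2678
Band 2: 1000 * 0.961 = 961
Band 3: 3400 * 0.962 = 3271
Band 4: 4350 * 0.963 = 4189
Band 5: 2450 * 0.947 + 650 * 0.365 = 2320 + 237 = 2557
Net migration: Band 4 − 162 → 4027
End of period: [2678, 961, 3271, 4027, 2557]
[period 2]
Births: 961 * 0.277 = 266, 3271 * 0.399 = 1305 ⇒ total 1571
Band 2: 2678 * 0.961 = 2574
Band 3: 961 * 0.962 = 924
Band 4: 3271 * 0.963 = 3150
Band 5: 4027 * 0.947 + 2557 * 0.365 = 3814 + 933 = 4747
Net migration: Band 4 − 162 → 2988
End of period: [1571, 2574, 924, 2988, 4747]
[period 3]
Births: 2574 * 0.277 = 713, 924 * 0.399 = 369 ⇒ total 1082
Band 2: 1571 * 0.961 = 1510
Band 3: 2574 * 0.962 = 2476
Band 4: 924 * 0.963 = 890
Band 5: 2988 * 0.947 + 4747 * 0.365 = 2830 + 1733 = 4563
Net migration: Band 4 − 162 → 728
End of period: [1082, 1510, 2476, 728, 4563]
[period 4]
Births: 1510 * 0.277 = 418, 2476 * 0.399 = 988 ⇒ total 1406
Band 2: 1082 * 0.961 = 1040
Band 3: 1510 * 0.962 = 1453
Band 4: 2476 * 0.963 = 2384
Band 5: 728 * 0.947 + 4563 * 0.365 = 689 + 1665 = 2354
Net migration: Band 4 − 162 → 2222
End of period: [1406, 1040, 1453, 2222, 2354]

1040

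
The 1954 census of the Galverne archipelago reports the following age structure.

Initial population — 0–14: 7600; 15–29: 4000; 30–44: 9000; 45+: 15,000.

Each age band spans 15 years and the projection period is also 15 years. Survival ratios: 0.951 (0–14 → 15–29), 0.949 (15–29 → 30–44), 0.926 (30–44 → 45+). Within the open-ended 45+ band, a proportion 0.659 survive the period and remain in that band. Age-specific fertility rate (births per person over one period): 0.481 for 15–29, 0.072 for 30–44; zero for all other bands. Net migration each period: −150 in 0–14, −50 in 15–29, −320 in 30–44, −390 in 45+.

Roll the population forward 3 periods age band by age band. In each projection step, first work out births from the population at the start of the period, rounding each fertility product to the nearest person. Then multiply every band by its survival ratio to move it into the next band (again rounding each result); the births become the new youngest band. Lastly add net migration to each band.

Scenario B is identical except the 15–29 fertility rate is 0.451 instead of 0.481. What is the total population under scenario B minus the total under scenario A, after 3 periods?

(Bands numbered youngest = 1 to oldest = 4.)
Period 1.
Births: 4000 × 0.481 = 1924 ; 9000 × 0.072 = 648 → total 2572
Band 2: 7600 × 0.951 = 7228
Band 3: 4000 × 0.949 = 3796
Band 4: 9000 × 0.926 + 15000 × 0.659 = 8334 + 9885 = 18219
Net migration: Band 1 − 150 → 2422; Band 2 − 50 → 7178; Band 3 − 320 → 3476; Band 4 − 390 → 17829
Population now: 0–14=2422, 15–29=7178, 30–44=3476, 45+=17829
Period 2.
Births: 7178 × 0.481 = 3453 ; 3476 × 0.072 = 250 → total 3703
Band 2: 2422 × 0.951 = 2303
Band 3: 7178 × 0.949 = 6812
Band 4: 3476 × 0.926 + 17829 × 0.659 = 3219 + 11749 = 14968
Net migration: Band 1 − 150 → 3553; Band 2 − 50 → 2253; Band 3 − 320 → 6492; Band 4 − 390 → 14578
Population now: 0–14=3553, 15–29=2253, 30–44=6492, 45+=14578
Period 3.
Births: 2253 × 0.481 = 1084 ; 6492 × 0.072 = 467 → total 1551
Band 2: 3553 × 0.951 = 3379
Band 3: 2253 × 0.949 = 2138
Band 4: 6492 × 0.926 + 14578 × 0.659 = 6012 + 9607 = 15619
Net migration: Band 1 − 150 → 1401; Band 2 − 50 → 3329; Band 3 − 320 → 1818; Band 4 − 390 → 15229
Population now: 0–14=1401, 15–29=3329, 30–44=1818, 45+=15229
Scenario A total after 3 periods: 21777
Scenario B projection —
Period 1.
Births: 4000 × 0.451 = 1804 ; 9000 × 0.072 = 648 → total 2452
Band 2: 7600 × 0.951 = 7228
Band 3: 4000 × 0.949 = 3796
Band 4: 9000 × 0.926 + 15000 × 0.659 = 8334 + 9885 = 18219
Net migration: Band 1 − 150 → 2302; Band 2 − 50 → 7178; Band 3 − 320 → 3476; Band 4 − 390 → 17829
Population now: 0–14=2302, 15–29=7178, 30–44=3476, 45+=17829
Period 2.
Births: 7178 × 0.451 = 3237 ; 3476 × 0.072 = 250 → total 3487
Band 2: 2302 × 0.951 = 2189
Band 3: 7178 × 0.949 = 6812
Band 4: 3476 × 0.926 + 17829 × 0.659 = 3219 + 11749 = 14968
Net migration: Band 1 − 150 → 3337; Band 2 − 50 → 2139; Band 3 − 320 → 6492; Band 4 − 390 → 14578
Population now: 0–14=3337, 15–29=2139, 30–44=6492, 45+=14578
Period 3.
Births: 2139 × 0.451 = 965 ; 6492 × 0.072 = 467 → total 1432
Band 2: 3337 × 0.951 = 3173
Band 3: 2139 × 0.949 = 2030
Band 4: 6492 × 0.926 + 14578 × 0.659 = 6012 + 9607 = 15619
Net migration: Band 1 − 150 → 1282; Band 2 − 50 → 3123; Band 3 − 320 → 1710; Band 4 − 390 → 15229
Population now: 0–14=1282, 15–29=3123, 30–44=1710, 45+=15229
Scenario B total after 3 periods: 21344
Difference B − A = 21344 − 21777 = -433

-433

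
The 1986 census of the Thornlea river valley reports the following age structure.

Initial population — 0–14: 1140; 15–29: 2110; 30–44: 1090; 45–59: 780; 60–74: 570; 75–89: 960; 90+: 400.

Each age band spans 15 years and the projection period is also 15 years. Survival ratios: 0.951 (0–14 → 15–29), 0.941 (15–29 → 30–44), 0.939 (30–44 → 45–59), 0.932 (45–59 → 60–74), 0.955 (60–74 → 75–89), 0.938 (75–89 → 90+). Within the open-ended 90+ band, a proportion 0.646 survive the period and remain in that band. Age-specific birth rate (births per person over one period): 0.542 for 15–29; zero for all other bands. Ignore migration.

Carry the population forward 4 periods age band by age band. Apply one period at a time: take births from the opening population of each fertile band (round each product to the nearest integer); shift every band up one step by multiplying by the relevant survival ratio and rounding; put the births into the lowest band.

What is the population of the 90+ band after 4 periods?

Numbering the groups 1..7 from youngest to oldest:
[period 1]
Births: 2110 × 0.542 = 1144
Group 2: 1140 × 0.951 = 1084
Group 3: 2110 × 0.941 = 1986
Group 4: 1090 × 0.939 = 1024
Group 5: 780 × 0.932 = 727
Group 6: 570 × 0.955 = 544
Group 7: 960 × 0.938 + 400 × 0.646 = 900 + 258 = 1158
Population now: 0–14=1144, 15–29=1084, 30–44=1986, 45–59=1024, 60–74=727, 75–89=544, 90+=1158
[period 2]
Births: 1084 × 0.542 = 588
Group 2: 1144 × 0.951 = 1088
Group 3: 1084 × 0.941 = 1020
Group 4: 1986 × 0.939 = 1865
Group 5: 1024 × 0.932 = 954
Group 6: 727 × 0.955 = 694
Group 7: 544 × 0.938 + 1158 × 0.646 = 510 + 748 = 1258
Population now: 0–14=588, 15–29=1088, 30–44=1020, 45–59=1865, 60–74=954, 75–89=694, 90+=1258
[period 3]
Births: 1088 × 0.542 = 590
Group 2: 588 × 0.951 = 559
Group 3: 1088 × 0.941 = 1024
Group 4: 1020 × 0.939 = 958
Group 5: 1865 × 0.932 = 1738
Group 6: 954 × 0.955 = 911
Group 7: 694 × 0.938 + 1258 × 0.646 = 651 + 813 = 1464
Population now: 0–14=590, 15–29=559, 30–44=1024, 45–59=958, 60–74=1738, 75–89=911, 90+=1464
[period 4]
Births: 559 × 0.542 = 303
Group 2: 590 × 0.951 = 561
Group 3: 559 × 0.941 = 526
Group 4: 1024 × 0.939 = 962
Group 5: 958 × 0.932 = 893
Group 6: 1738 × 0.955 = 1660
Group 7: 911 × 0.938 + 1464 × 0.646 = 855 + 946 = 1801
Population now: 0–14=303, 15–29=561, 30–44=526, 45–59=962, 60–74=893, 75–89=1660, 90+=1801

1801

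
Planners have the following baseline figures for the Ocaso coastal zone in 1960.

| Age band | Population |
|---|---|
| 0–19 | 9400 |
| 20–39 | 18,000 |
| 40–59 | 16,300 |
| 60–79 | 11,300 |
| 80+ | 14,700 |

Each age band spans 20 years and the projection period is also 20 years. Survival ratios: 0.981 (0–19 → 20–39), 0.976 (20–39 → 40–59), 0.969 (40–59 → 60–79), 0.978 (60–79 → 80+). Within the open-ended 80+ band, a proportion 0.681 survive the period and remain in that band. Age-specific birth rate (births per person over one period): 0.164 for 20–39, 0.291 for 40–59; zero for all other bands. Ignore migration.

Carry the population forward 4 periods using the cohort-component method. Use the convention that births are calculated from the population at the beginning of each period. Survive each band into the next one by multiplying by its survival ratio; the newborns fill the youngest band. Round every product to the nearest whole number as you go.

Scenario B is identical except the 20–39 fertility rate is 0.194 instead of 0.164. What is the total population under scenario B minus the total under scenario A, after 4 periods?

1487

Period 1.
Births: 18000 * 0.164 = 2952  |  16300 * 0.291 = 4743 — total 7695
20–39: 9400 * 0.981 = 9221
40–59: 18000 * 0.976 = 17568
60–79: 16300 * 0.969 = 15795
80+: 11300 * 0.978 + 14700 * 0.681 = 11051 + 10011 = 21062
→ [7695, 9221, 17568, 15795, 21062]
Period 2.
Births: 9221 * 0.164 = 1512  |  17568 * 0.291 = 5112 — total 6624
20–39: 7695 * 0.981 = 7549
40–59: 9221 * 0.976 = 9000
60–79: 17568 * 0.969 = 17023
80+: 15795 * 0.978 + 21062 * 0.681 = 15448 + 14343 = 29791
→ [6624, 7549, 9000, 17023, 29791]
Period 3.
Births: 7549 * 0.164 = 1238  |  9000 * 0.291 = 2619 — total 3857
20–39: 6624 * 0.981 = 6498
40–59: 7549 * 0.976 = 7368
60–79: 9000 * 0.969 = 8721
80+: 17023 * 0.978 + 29791 * 0.681 = 16648 + 20288 = 36936
→ [3857, 6498, 7368, 8721, 36936]
Period 4.
Births: 6498 * 0.164 = 1066  |  7368 * 0.291 = 2144 — total 3210
20–39: 3857 * 0.981 = 3784
40–59: 6498 * 0.976 = 6342
60–79: 7368 * 0.969 = 7140
80+: 8721 * 0.978 + 36936 * 0.681 = 8529 + 25153 = 33682
→ [3210, 3784, 6342, 7140, 33682]
Scenario A total after 4 periods: 54158
Scenario B projection —
Period 1.
Births: 18000 * 0.194 = 3492  |  16300 * 0.291 = 4743 — total 8235
20–39: 9400 * 0.981 = 9221
40–59: 18000 * 0.976 = 17568
60–79: 16300 * 0.969 = 15795
80+: 11300 * 0.978 + 14700 * 0.681 = 11051 + 10011 = 21062
→ [8235, 9221, 17568, 15795, 21062]
Period 2.
Births: 9221 * 0.194 = 1789  |  17568 * 0.291 = 5112 — total 6901
20–39: 8235 * 0.981 = 8079
40–59: 9221 * 0.976 = 9000
60–79: 17568 * 0.969 = 17023
80+: 15795 * 0.978 + 21062 * 0.681 = 15448 + 14343 = 29791
→ [6901, 8079, 9000, 17023, 29791]
Period 3.
Births: 8079 * 0.194 = 1567  |  9000 * 0.291 = 2619 — total 4186
20–39: 6901 * 0.981 = 6770
40–59: 8079 * 0.976 = 7885
60–79: 9000 * 0.969 = 8721
80+: 17023 * 0.978 + 29791 * 0.681 = 16648 + 20288 = 36936
→ [4186, 6770, 7885, 8721, 36936]
Period 4.
Births: 6770 * 0.194 = 1313  |  7885 * 0.291 = 2295 — total 3608
20–39: 4186 * 0.981 = 4106
40–59: 6770 * 0.976 = 6608
60–79: 7885 * 0.969 = 7641
80+: 8721 * 0.978 + 36936 * 0.681 = 8529 + 25153 = 33682
→ [3608, 4106, 6608, 7641, 33682]
Scenario B total after 4 periods: 55645
Difference B − A = 55645 − 54158 = 1487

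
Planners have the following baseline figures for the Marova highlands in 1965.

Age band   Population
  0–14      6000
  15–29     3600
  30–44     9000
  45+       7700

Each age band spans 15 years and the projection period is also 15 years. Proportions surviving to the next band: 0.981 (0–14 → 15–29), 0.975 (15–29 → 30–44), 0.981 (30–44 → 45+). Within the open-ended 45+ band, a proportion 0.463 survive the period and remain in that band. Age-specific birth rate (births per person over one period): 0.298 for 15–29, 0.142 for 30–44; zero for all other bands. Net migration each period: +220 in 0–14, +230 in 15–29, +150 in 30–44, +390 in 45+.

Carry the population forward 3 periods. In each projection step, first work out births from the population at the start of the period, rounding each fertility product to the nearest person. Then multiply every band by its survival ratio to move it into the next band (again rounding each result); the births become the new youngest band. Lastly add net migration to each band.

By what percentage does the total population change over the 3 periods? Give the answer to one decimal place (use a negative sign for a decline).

— Period 1 —
Births: 3600 × 0.298 = 1073 ; 9000 × 0.142 = 1278 → total 2351
15–29: 6000 × 0.981 = 5886
30–44: 3600 × 0.975 = 3510
45+: 9000 × 0.981 + 7700 × 0.463 = 8829 + 3565 = 12394
Net migration: 0–14 + 220 → 2571; 15–29 + 230 → 6116; 30–44 + 150 → 3660; 45+ + 390 → 12784
Population now: 0–14=2571, 15–29=6116, 30–44=3660, 45+=12784
— Period 2 —
Births: 6116 × 0.298 = 1823 ; 3660 × 0.142 = 520 → total 2343
15–29: 2571 × 0.981 = 2522
30–44: 6116 × 0.975 = 5963
45+: 3660 × 0.981 + 12784 × 0.463 = 3590 + 5919 = 9509
Net migration: 0–14 + 220 → 2563; 15–29 + 230 → 2752; 30–44 + 150 → 6113; 45+ + 390 → 9899
Population now: 0–14=2563, 15–29=2752, 30–44=6113, 45+=9899
— Period 3 —
Births: 2752 × 0.298 = 820 ; 6113 × 0.142 = 868 → total 1688
15–29: 2563 × 0.981 = 2514
30–44: 2752 × 0.975 = 2683
45+: 6113 × 0.981 + 9899 × 0.463 = 5997 + 4583 = 10580
Net migration: 0–14 + 220 → 1908; 15–29 + 230 → 2744; 30–44 + 150 → 2833; 45+ + 390 → 10970
Population now: 0–14=1908, 15–29=2744, 30–44=2833, 45+=10970
Total: 26300 → 18455; change = -7845; percentage change = -29.8%

-29.8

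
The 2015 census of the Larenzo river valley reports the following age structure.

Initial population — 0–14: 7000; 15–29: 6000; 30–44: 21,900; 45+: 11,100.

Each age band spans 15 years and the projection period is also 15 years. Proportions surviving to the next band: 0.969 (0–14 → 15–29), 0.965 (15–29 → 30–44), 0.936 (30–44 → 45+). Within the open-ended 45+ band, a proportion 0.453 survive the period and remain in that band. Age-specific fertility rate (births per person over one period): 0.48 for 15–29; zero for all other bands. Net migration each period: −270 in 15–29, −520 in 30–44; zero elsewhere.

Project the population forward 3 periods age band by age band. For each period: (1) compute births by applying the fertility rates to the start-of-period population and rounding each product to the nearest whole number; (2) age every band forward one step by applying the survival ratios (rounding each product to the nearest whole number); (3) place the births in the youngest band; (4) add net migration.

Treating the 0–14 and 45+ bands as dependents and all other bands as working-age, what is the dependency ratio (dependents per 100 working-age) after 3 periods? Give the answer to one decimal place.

Call the bands 1 to 4, youngest first.
— Period 1 —
Births: 6000 × 0.48 = 2880
Band 2: 7000 × 0.969 = 6783
Band 3: 6000 × 0.965 = 5790
Band 4: 21900 × 0.936 + 11100 × 0.453 = 20498 + 5028 = 25526
Net migration: Band 2 − 270 → 6513; Band 3 − 520 → 5270
Population now: 0–14=2880, 15–29=6513, 30–44=5270, 45+=25526
— Period 2 —
Births: 6513 × 0.48 = 3126
Band 2: 2880 × 0.969 = 2791
Band 3: 6513 × 0.965 = 6285
Band 4: 5270 × 0.936 + 25526 × 0.453 = 4933 + 11563 = 16496
Net migration: Band 2 − 270 → 2521; Band 3 − 520 → 5765
Population now: 0–14=3126, 15–29=2521, 30–44=5765, 45+=16496
— Period 3 —
Births: 2521 × 0.48 = 1210
Band 2: 3126 × 0.969 = 3029
Band 3: 2521 × 0.965 = 2433
Band 4: 5765 × 0.936 + 16496 × 0.453 = 5396 + 7473 = 12869
Net migration: Band 2 − 270 → 2759; Band 3 − 520 → 1913
Population now: 0–14=1210, 15–29=2759, 30–44=1913, 45+=12869
Dependents (band 0–14 + band 45+) = 1210 + 12869 = 14079; working-age = 4672; ratio = 14079/4672 × 100 = 301.3

301.3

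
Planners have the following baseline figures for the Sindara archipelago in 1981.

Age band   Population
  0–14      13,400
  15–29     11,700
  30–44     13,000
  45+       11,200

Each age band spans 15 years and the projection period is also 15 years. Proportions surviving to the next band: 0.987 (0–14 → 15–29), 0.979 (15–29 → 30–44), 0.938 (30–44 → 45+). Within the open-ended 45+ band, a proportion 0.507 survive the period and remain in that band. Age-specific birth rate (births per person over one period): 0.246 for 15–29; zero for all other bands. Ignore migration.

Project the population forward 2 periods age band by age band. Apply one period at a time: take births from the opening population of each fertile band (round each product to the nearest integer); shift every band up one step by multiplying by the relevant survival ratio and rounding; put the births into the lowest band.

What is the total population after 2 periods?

After projecting period 1:
Births: 11700 × 0.246 = 2878
15–29: 13400 × 0.987 = 13226
30–44: 11700 × 0.979 = 11454
45+: 13000 × 0.938 + 11200 × 0.507 = 12194 + 5678 = 17872
Population now: 0–14=2878, 15–29=13226, 30–44=11454, 45+=17872
After projecting period 2:
Births: 13226 × 0.246 = 3254
15–29: 2878 × 0.987 = 2841
30–44: 13226 × 0.979 = 12948
45+: 11454 × 0.938 + 17872 × 0.507 = 10744 + 9061 = 19805
Population now: 0–14=3254, 15–29=2841, 30–44=12948, 45+=19805
Total after period 2: 3254 + 2841 + 12948 + 19805 = 38848

38848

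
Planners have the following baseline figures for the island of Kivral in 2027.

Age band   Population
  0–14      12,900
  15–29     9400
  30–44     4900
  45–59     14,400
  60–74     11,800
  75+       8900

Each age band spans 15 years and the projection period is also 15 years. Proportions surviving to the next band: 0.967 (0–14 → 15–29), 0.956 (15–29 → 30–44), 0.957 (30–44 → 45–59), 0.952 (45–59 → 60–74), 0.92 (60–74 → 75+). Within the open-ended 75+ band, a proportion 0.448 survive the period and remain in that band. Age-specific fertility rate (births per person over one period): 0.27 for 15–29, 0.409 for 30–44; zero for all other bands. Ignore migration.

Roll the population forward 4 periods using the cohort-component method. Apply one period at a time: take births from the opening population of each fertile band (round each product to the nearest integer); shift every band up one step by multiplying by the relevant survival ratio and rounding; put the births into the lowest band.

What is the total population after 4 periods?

44050

Let group 1 be 0–14 through group 6 = 75+.
— Period 1 —
Births: 9400 × 0.27 = 2538, 4900 × 0.409 = 2004 → total 4542
Group 2: 12900 × 0.967 = 12474
Group 3: 9400 × 0.956 = 8986
Group 4: 4900 × 0.957 = 4689
Group 5: 14400 × 0.952 = 13709
Group 6: 11800 × 0.92 + 8900 × 0.448 = 10856 + 3987 = 14843
Population now: 0–14=4542, 15–29=12474, 30–44=8986, 45–59=4689, 60–74=13709, 75+=14843
— Period 2 —
Births: 12474 × 0.27 = 3368, 8986 × 0.409 = 3675 → total 7043
Group 2: 4542 × 0.967 = 4392
Group 3: 12474 × 0.956 = 11925
Group 4: 8986 × 0.957 = 8600
Group 5: 4689 × 0.952 = 4464
Group 6: 13709 × 0.92 + 14843 × 0.448 = 12612 + 6650 = 19262
Population now: 0–14=7043, 15–29=4392, 30–44=11925, 45–59=8600, 60–74=4464, 75+=19262
— Period 3 —
Births: 4392 × 0.27 = 1186, 11925 × 0.409 = 4877 → total 6063
Group 2: 7043 × 0.967 = 6811
Group 3: 4392 × 0.956 = 4199
Group 4: 11925 × 0.957 = 11412
Group 5: 8600 × 0.952 = 8187
Group 6: 4464 × 0.92 + 19262 × 0.448 = 4107 + 8629 = 12736
Population now: 0–14=6063, 15–29=6811, 30–44=4199, 45–59=11412, 60–74=8187, 75+=12736
— Period 4 —
Births: 6811 × 0.27 = 1839, 4199 × 0.409 = 1717 → total 3556
Group 2: 6063 × 0.967 = 5863
Group 3: 6811 × 0.956 = 6511
Group 4: 4199 × 0.957 = 4018
Group 5: 11412 × 0.952 = 10864
Group 6: 8187 × 0.92 + 12736 × 0.448 = 7532 + 5706 = 13238
Population now: 0–14=3556, 15–29=5863, 30–44=6511, 45–59=4018, 60–74=10864, 75+=13238
Total after period 4: 3556 + 5863 + 6511 + 4018 + 10864 + 13238 = 44050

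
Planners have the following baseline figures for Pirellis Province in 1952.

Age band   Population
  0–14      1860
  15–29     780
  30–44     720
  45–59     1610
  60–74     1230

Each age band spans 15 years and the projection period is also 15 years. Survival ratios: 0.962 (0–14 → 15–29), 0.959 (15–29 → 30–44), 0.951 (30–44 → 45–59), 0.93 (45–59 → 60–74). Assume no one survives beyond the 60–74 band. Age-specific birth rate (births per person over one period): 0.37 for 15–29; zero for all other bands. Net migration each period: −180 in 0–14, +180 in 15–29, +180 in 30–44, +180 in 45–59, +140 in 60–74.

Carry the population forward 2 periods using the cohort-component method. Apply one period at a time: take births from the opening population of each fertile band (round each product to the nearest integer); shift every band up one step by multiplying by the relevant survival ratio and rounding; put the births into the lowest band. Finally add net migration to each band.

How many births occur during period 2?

Period 1:
Births: 780 * 0.37 = 289
15–29: 1860 * 0.962 = 1789
30–44: 780 * 0.959 = 748
45–59: 720 * 0.951 = 685
60–74: 1610 * 0.93 = 1497
Net migration: 0–14 − 180 → 109; 15–29 + 180 → 1969; 30–44 + 180 → 928; 45–59 + 180 → 865; 60–74 + 140 → 1637
Population now: 0–14=109, 15–29=1969, 30–44=928, 45–59=865, 60–74=1637
Period 2:
Births: 1969 * 0.37 = 729
15–29: 109 * 0.962 = 105
30–44: 1969 * 0.959 = 1888
45–59: 928 * 0.951 = 883
60–74: 865 * 0.93 = 804
Net migration: 0–14 − 180 → 549; 15–29 + 180 → 285; 30–44 + 180 → 2068; 45–59 + 180 → 1063; 60–74 + 140 → 944
Population now: 0–14=549, 15–29=285, 30–44=2068, 45–59=1063, 60–74=944

729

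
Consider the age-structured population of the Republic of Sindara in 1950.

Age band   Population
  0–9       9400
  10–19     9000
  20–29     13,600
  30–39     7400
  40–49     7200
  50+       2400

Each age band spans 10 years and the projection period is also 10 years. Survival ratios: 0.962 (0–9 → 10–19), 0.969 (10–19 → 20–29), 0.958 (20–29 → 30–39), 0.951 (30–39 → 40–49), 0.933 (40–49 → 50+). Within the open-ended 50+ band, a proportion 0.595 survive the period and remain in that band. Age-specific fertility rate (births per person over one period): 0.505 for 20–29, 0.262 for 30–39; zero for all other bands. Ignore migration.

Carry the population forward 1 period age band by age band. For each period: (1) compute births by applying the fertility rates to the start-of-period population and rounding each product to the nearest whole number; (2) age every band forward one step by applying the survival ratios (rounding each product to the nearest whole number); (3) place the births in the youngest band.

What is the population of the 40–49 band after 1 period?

7037

Period 1.
Births: 13600 * 0.505 = 6868, 7400 * 0.262 = 1939 → 8807
10–19: 9400 * 0.962 = 9043
20–29: 9000 * 0.969 = 8721
30–39: 13600 * 0.958 = 13029
40–49: 7400 * 0.951 = 7037
50+: 7200 * 0.933 + 2400 * 0.595 = 6718 + 1428 = 8146
Giving 8807 / 9043 / 8721 / 13029 / 7037 / 8146.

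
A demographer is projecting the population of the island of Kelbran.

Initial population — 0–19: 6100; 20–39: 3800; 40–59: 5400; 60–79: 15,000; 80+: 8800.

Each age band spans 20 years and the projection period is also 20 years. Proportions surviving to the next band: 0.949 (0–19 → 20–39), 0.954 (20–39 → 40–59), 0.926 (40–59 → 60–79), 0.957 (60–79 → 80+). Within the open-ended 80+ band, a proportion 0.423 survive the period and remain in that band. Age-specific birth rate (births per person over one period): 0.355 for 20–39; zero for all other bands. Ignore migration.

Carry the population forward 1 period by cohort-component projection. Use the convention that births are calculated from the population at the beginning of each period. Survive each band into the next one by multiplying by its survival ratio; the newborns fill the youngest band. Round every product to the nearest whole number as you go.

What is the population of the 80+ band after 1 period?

18077

[period 1]
Births: 3800 × 0.355 = 1349
20–39: 6100 × 0.949 = 5789
40–59: 3800 × 0.954 = 3625
60–79: 5400 × 0.926 = 5000
80+: 15000 × 0.957 + 8800 × 0.423 = 14355 + 3722 = 18077
Population now: 0–19=1349, 20–39=5789, 40–59=3625, 60–79=5000, 80+=18077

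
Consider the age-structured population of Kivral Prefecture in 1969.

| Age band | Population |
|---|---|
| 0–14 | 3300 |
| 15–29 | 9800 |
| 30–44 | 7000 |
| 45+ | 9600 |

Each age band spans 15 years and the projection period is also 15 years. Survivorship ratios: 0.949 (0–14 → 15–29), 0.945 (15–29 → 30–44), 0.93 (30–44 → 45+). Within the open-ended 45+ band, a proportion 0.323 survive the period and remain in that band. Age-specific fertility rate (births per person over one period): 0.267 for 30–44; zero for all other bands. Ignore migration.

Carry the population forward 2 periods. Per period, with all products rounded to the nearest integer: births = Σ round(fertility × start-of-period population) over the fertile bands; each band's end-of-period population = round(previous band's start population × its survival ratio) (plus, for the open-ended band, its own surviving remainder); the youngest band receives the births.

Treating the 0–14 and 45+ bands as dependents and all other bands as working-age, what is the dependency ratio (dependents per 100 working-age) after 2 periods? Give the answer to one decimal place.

299.7

Call the bands 1 to 4, youngest first.
Period 1:
Births: 7000 * 0.267 = 1869
Band 2: 3300 * 0.949 = 3132
Band 3: 9800 * 0.945 = 9261
Band 4: 7000 * 0.93 + 9600 * 0.323 = 6510 + 3101 = 9611
Population now: 0–14=1869, 15–29=3132, 30–44=9261, 45+=9611
Period 2:
Births: 9261 * 0.267 = 2473
Band 2: 1869 * 0.949 = 1774
Band 3: 3132 * 0.945 = 2960
Band 4: 9261 * 0.93 + 9611 * 0.323 = 8613 + 3104 = 11717
Population now: 0–14=2473, 15–29=1774, 30–44=2960, 45+=11717
Dependents (band 0–14 + band 45+) = 2473 + 11717 = 14190; working-age = 4734; ratio = 14190/4734 × 100 = 299.7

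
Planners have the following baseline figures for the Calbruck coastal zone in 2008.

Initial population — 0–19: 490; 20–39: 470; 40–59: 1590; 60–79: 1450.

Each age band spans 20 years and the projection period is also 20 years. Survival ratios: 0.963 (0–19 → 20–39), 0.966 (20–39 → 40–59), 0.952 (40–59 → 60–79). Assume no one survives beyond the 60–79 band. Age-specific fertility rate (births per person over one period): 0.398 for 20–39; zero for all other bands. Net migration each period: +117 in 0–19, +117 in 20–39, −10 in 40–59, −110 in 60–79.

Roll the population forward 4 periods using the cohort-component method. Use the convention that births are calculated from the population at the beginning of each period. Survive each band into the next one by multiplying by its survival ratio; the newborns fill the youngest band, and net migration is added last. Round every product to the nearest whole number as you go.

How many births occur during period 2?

234

Let group 1 be 0–19 through group 4 = 60–79.
[period 1]
Births: 470 × 0.398 = 187
Group 2: 490 × 0.963 = 472
Group 3: 470 × 0.966 = 454
Group 4: 1590 × 0.952 = 1514
Net migration: Group 1 + 117 → 304; Group 2 + 117 → 589; Group 3 − 10 → 444; Group 4 − 110 → 1404
Giving 304 / 589 / 444 / 1404.
[period 2]
Births: 589 × 0.398 = 234
Group 2: 304 × 0.963 = 293
Group 3: 589 × 0.966 = 569
Group 4: 444 × 0.952 = 423
Net migration: Group 1 + 117 → 351; Group 2 + 117 → 410; Group 3 − 10 → 559; Group 4 − 110 → 313
Giving 351 / 410 / 559 / 313.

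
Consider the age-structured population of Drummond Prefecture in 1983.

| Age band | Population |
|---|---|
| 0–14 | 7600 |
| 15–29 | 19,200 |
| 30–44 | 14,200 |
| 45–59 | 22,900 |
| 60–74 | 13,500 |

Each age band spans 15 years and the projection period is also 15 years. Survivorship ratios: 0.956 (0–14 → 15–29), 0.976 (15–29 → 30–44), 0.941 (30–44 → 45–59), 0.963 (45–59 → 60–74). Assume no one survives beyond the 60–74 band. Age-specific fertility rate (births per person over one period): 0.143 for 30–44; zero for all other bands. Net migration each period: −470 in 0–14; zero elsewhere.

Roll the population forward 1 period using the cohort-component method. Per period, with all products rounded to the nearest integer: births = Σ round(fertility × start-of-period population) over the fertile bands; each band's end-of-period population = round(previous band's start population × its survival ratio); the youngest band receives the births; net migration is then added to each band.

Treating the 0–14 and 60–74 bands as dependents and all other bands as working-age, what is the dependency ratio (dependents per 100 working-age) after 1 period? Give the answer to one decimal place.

60.0

Numbering the groups 1..5 from youngest to oldest:
Period 1.
Births: 14200 × 0.143 = 2031
Group 2: 7600 × 0.956 = 7266
Group 3: 19200 × 0.976 = 18739
Group 4: 14200 × 0.941 = 13362
Group 5: 22900 × 0.963 = 22053
Net migration: Group 1 − 470 → 1561
End of period: [1561, 7266, 18739, 13362, 22053]
Dependents (band 0–14 + band 60–74) = 1561 + 22053 = 23614; working-age = 39367; ratio = 23614/39367 × 100 = 60.0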